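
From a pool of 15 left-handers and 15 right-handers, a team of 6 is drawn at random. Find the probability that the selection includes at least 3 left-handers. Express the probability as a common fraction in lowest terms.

There are C(30,6) = 593775 ways to choose the 6.
Count the complement (fewer than 3 left-handers): C(15,0)·C(15,6) + C(15,1)·C(15,5) + C(15,2)·C(15,4) = 5005 + 45045 + 143325 = 193375.
Probability = 1 − 193375/593775 = 400400/593775 = 176/261.

176/261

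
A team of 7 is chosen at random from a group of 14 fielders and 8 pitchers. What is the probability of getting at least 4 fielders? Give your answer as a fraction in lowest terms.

793/969

There are C(22,7) = 170544 ways to choose the 7.
Favorable selections (at least 4 fielders): C(14,4)·C(8,3) + C(14,5)·C(8,2) + C(14,6)·C(8,1) + C(14,7)·C(8,0) = 56056 + 56056 + 24024 + 3432 = 139568.
Probability = 139568/170544 = 793/969.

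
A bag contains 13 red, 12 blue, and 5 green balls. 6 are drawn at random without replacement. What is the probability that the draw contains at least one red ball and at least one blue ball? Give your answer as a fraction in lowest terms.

There are C(30,6) = 593775 possible draws.
By inclusion-exclusion on the complements, draws missing all red or all blue: C(17,6) + C(18,6) − C(5,6) = 12376 + 18564 − 0 = 30940.
So draws with at least one of each: 593775 − 30940 = 562835, probability 562835/593775 = 1237/1305.

1237/1305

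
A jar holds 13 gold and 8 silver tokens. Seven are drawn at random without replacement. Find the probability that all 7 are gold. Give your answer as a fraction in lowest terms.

143/9690

There are C(21,7) = 116280 possible selections.
Selections with all gold: C(13,7) = 1716.
Probability = 1716/116280 = 143/9690.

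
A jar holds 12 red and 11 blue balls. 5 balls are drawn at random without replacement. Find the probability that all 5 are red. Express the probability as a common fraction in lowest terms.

72/3059

There are C(23,5) = 33649 possible selections.
Selections with all red: C(12,5) = 792.
Probability = 792/33649 = 72/3059.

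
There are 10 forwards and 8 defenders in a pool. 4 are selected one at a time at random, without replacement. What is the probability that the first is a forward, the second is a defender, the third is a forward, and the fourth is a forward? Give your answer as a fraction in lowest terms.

4/51

Multiply the conditional probabilities at each draw: 10/18 · 8/17 · 9/16 · 8/15 = 5760/73440 = 4/51.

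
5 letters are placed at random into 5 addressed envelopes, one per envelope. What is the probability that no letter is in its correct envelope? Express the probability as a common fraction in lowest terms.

11/30

There are 5! = 120 assignments.
By inclusion-exclusion, assignments with no fixed points: C(5,0)·5! − C(5,1)·4! + C(5,2)·3! − C(5,3)·2! + C(5,4)·1! − C(5,5)·0! = 44.
Probability = 44/120 = 11/30.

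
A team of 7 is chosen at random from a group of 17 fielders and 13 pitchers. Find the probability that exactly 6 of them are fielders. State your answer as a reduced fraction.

1547/19575

Total number of selections: C(30,7) = 2035800.
Selections with exactly 6 fielders: choose 6 of the 17 fielders and 1 of the 13 pitchers, C(17,6)·C(13,1) = 12376·13 = 160888.
Probability = 160888/2035800 = 1547/19575.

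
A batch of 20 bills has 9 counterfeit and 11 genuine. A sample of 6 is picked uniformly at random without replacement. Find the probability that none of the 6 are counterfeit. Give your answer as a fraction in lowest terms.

There are C(20,6) = 38760 possible selections.
Selections with no counterfeit (all genuine): C(11,6) = 462.
Probability = 462/38760 = 77/6460.

77/6460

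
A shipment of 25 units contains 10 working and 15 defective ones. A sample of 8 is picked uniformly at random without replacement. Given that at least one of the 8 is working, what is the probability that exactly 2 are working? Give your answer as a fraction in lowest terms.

455/2172

Work in counts. Selections with at least one working: C(25,8) − C(15,8) = 1081575 − 6435 = 1075140.
Of those, selections where exactly 2 are working: C(10,2)·C(15,6) = 45·5005 = 225225.
Conditional probability = 225225/1075140 = 455/2172.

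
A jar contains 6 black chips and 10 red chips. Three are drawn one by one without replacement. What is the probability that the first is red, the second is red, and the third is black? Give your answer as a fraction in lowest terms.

Multiply the conditional probabilities at each draw: 10/16 · 9/15 · 6/14 = 540/3360 = 9/56.

9/56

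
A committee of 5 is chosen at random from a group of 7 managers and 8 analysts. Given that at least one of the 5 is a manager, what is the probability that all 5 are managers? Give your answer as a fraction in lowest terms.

Work in counts. Selections with at least one manager: C(15,5) − C(8,5) = 3003 − 56 = 2947.
Of those, selections where all 5 are managers: C(7,5) = 21.
Conditional probability = 21/2947 = 3/421.

3/421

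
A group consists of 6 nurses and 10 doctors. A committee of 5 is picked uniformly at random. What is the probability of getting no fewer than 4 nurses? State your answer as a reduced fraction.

Total selections: C(16,5) = 4368.
Favorable selections (no fewer than 4 nurses): C(6,4)·C(10,1) + C(6,5)·C(10,0) = 150 + 6 = 156.
Probability = 156/4368 = 1/28.

1/28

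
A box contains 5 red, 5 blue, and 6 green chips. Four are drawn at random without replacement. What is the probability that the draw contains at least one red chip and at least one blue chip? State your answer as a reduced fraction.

235/364

There are C(16,4) = 1820 possible draws.
By inclusion-exclusion on the complements, draws missing all red or all blue: C(11,4) + C(11,4) − C(6,4) = 330 + 330 − 15 = 645.
So draws with at least one of each: 1820 − 645 = 1175, probability 1175/1820 = 235/364.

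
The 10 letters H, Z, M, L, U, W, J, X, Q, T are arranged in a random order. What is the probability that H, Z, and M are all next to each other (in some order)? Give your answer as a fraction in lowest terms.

1/15

There are 10! = 3628800 arrangements.
Treat the three as one block: 8! placements × 3! orders within the block = 40320·6 = 241920.
Probability = 241920/3628800 = 1/15.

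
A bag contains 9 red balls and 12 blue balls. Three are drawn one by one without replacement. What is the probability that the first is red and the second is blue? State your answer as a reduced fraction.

9/35

Multiply the conditional probabilities at each draw: 9/21 · 12/20 = 108/420 = 9/35.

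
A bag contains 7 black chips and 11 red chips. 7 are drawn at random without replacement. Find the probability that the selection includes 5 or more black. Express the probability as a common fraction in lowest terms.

137/3536

Total selections: C(18,7) = 31824.
Favorable selections (5 or more black): C(7,5)·C(11,2) + C(7,6)·C(11,1) + C(7,7)·C(11,0) = 1155 + 77 + 1 = 1233.
Probability = 1233/31824 = 137/3536.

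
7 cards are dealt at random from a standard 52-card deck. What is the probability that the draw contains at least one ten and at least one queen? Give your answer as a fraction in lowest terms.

3105873/16723070

There are C(52,7) = 133784560 possible draws.
By inclusion-exclusion on the complements, draws missing all tens or all queens: C(48,7) + C(48,7) − C(44,7) = 73629072 + 73629072 − 38320568 = 108937576.
So draws with at least one of each: 133784560 − 108937576 = 24846984, probability 24846984/133784560 = 3105873/16723070.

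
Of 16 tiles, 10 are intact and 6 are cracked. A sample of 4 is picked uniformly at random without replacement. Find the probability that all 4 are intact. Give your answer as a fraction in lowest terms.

3/26

There are C(16,4) = 1820 possible selections.
Selections with all intact: C(10,4) = 210.
Probability = 210/1820 = 3/26.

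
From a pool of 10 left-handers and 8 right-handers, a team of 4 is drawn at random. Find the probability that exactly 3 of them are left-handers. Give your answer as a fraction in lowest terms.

16/51

The sample space is all 4-subsets of the 18: C(18,4) = 3060.
Selections with exactly 3 left-handers: choose 3 of the 10 left-handers and 1 of the 8 right-handers, C(10,3)·C(8,1) = 120·8 = 960.
Probability = 960/3060 = 16/51.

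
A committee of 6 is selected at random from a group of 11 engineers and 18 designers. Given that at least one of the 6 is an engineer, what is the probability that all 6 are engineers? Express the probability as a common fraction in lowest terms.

1/988

Work in counts. Selections with at least one engineer: C(29,6) − C(18,6) = 475020 − 18564 = 456456.
Of those, selections where all 6 are engineers: C(11,6) = 462.
Conditional probability = 462/456456 = 1/988.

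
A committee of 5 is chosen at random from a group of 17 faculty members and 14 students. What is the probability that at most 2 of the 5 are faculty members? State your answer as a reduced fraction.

3263/8091

Total selections: C(31,5) = 169911.
Favorable selections (at most 2 faculty members): C(17,0)·C(14,5) + C(17,1)·C(14,4) + C(17,2)·C(14,3) = 2002 + 17017 + 49504 = 68523.
Probability = 68523/169911 = 3263/8091.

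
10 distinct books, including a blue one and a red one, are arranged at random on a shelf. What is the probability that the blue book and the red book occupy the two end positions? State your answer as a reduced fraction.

1/45

There are 10! = 3628800 arrangements.
Place the blue book and the red book at the ends in 2 ways, arrange the remaining 8 in 8! = 40320 ways: 2·40320 = 80640.
Probability = 80640/3628800 = 1/45.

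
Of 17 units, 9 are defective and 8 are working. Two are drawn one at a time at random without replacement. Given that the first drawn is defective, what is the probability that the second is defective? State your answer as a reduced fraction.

1/2

After removing one defective, 16 remain: 8 defective and 8 working.
So the probability the next is defective is 8/16 = 1/2.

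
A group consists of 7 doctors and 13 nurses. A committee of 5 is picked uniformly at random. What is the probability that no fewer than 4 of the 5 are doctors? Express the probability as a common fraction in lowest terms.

Total selections: C(20,5) = 15504.
Favorable selections (no fewer than 4 doctors): C(7,4)·C(13,1) + C(7,5)·C(13,0) = 455 + 21 = 476.
Probability = 476/15504 = 7/228.

7/228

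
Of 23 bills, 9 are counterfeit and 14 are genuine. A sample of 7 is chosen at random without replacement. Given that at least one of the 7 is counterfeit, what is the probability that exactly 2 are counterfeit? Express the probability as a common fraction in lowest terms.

2184/7325

Work in counts. Selections with at least one counterfeit: C(23,7) − C(14,7) = 245157 − 3432 = 241725.
Of those, selections where exactly 2 are counterfeit: C(9,2)·C(14,5) = 36·2002 = 72072.
Conditional probability = 72072/241725 = 2184/7325.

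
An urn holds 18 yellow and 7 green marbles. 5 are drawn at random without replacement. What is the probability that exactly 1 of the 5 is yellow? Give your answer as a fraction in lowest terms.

The sample space is all 5-subsets of the 25: C(25,5) = 53130.
Selections with exactly 1 yellow: choose 1 of the 18 yellow and 4 of the 7 green, C(18,1)·C(7,4) = 18·35 = 630.
Probability = 630/53130 = 3/253.

3/253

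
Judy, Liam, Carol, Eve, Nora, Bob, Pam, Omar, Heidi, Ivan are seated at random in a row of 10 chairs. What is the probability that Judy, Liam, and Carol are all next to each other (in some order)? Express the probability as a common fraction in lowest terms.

1/15

There are 10! = 3628800 arrangements.
Treat the three as one block: 8! placements × 3! orders within the block = 40320·6 = 241920.
Probability = 241920/3628800 = 1/15.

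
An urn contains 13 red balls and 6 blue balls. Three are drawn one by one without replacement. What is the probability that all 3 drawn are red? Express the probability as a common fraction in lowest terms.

Multiply the conditional probabilities at each draw: 13/19 · 12/18 · 11/17 = 1716/5814 = 286/969.

286/969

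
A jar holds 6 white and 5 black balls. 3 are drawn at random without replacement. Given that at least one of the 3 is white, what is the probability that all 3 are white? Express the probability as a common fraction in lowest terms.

4/31

Work in counts. Selections with at least one white: C(11,3) − C(5,3) = 165 − 10 = 155.
Of those, selections where all 3 are white: C(6,3) = 20.
Conditional probability = 20/155 = 4/31.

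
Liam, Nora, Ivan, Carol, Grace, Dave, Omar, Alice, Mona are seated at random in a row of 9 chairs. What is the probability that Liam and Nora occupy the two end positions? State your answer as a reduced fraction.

There are 9! = 362880 arrangements.
Place Liam and Nora at the ends in 2 ways, arrange the remaining 7 in 7! = 5040 ways: 2·5040 = 10080.
Probability = 10080/362880 = 1/36.

1/36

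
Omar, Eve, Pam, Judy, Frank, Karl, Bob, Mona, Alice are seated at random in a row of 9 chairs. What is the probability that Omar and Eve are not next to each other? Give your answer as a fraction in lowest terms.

There are 9! = 362880 arrangements.
Arrangements with Omar and Eve adjacent: 2·8! = 80640.
So not adjacent: 362880 − 80640 = 282240, probability 282240/362880 = 7/9.

7/9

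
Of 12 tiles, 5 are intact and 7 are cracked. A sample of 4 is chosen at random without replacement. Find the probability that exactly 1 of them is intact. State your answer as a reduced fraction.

Total number of selections: C(12,4) = 495.
Selections with exactly 1 intact: choose 1 of the 5 intact and 3 of the 7 cracked, C(5,1)·C(7,3) = 5·35 = 175.
Probability = 175/495 = 35/99.

35/99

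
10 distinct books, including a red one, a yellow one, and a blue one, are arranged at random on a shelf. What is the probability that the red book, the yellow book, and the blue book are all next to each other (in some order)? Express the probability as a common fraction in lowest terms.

1/15

There are 10! = 3628800 arrangements.
Treat the three as one block: 8! placements × 3! orders within the block = 40320·6 = 241920.
Probability = 241920/3628800 = 1/15.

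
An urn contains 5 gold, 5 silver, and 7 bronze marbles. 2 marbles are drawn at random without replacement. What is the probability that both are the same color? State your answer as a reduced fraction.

41/136

There are C(17,2) = 136 ways to draw 2 marbles.
All same color: C(5,2) + C(5,2) + C(7,2) = 10 + 10 + 21 = 41.
Probability = 41/136.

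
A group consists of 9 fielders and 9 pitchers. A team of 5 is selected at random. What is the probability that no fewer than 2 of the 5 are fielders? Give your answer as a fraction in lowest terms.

There are C(18,5) = 8568 ways to choose the 5.
Count the complement (fewer than 2 fielders): C(9,0)·C(9,5) + C(9,1)·C(9,4) = 126 + 1134 = 1260.
Probability = 1 − 1260/8568 = 7308/8568 = 29/34.

29/34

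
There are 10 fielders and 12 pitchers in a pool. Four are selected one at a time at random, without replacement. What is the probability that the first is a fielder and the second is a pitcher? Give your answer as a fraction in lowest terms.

20/77

Multiply the conditional probabilities at each draw: 10/22 · 12/21 = 120/462 = 20/77.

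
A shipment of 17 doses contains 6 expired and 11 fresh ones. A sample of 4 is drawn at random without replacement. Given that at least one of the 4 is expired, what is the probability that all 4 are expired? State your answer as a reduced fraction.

3/410

Work in counts. Selections with at least one expired: C(17,4) − C(11,4) = 2380 − 330 = 2050.
Of those, selections where all 4 are expired: C(6,4) = 15.
Conditional probability = 15/2050 = 3/410.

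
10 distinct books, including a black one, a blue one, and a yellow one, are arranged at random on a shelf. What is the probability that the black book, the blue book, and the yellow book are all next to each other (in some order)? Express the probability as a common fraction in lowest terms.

1/15

There are 10! = 3628800 arrangements.
Treat the three as one block: 8! placements × 3! orders within the block = 40320·6 = 241920.
Probability = 241920/3628800 = 1/15.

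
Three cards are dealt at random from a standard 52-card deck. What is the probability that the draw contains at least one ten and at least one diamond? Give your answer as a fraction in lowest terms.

There are C(52,3) = 22100 possible draws.
By inclusion-exclusion on the complements, draws missing all tens or all diamonds: C(48,3) + C(39,3) − C(36,3) = 17296 + 9139 − 7140 = 19295.
So draws with at least one of each: 22100 − 19295 = 2805, probability 2805/22100 = 33/260.

33/260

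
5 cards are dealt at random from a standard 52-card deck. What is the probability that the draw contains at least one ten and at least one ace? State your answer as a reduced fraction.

6509/64974

There are C(52,5) = 2598960 possible draws.
By inclusion-exclusion on the complements, draws missing all tens or all aces: C(48,5) + C(48,5) − C(44,5) = 1712304 + 1712304 − 1086008 = 2338600.
So draws with at least one of each: 2598960 − 2338600 = 260360, probability 260360/2598960 = 6509/64974.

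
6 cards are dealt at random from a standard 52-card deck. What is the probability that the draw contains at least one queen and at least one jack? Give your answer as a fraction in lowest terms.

718637/5089630

There are C(52,6) = 20358520 possible draws.
By inclusion-exclusion on the complements, draws missing all queens or all jacks: C(48,6) + C(48,6) − C(44,6) = 12271512 + 12271512 − 7059052 = 17483972.
So draws with at least one of each: 20358520 − 17483972 = 2874548, probability 2874548/20358520 = 718637/5089630.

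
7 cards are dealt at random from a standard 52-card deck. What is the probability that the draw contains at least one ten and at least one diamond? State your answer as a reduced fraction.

53122231/133784560

There are C(52,7) = 133784560 possible draws.
By inclusion-exclusion on the complements, draws missing all tens or all diamonds: C(48,7) + C(39,7) − C(36,7) = 73629072 + 15380937 − 8347680 = 80662329.
So draws with at least one of each: 133784560 − 80662329 = 53122231, probability 53122231/133784560.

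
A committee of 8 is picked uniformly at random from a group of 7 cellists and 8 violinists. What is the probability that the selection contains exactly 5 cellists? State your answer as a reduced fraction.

The sample space is all 8-subsets of the 15: C(15,8) = 6435.
Selections with exactly 5 cellists: choose 5 of the 7 cellists and 3 of the 8 violinists, C(7,5)·C(8,3) = 21·56 = 1176.
Probability = 1176/6435 = 392/2145.

392/2145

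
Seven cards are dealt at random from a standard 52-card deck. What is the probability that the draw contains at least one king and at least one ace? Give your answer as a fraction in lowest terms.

There are C(52,7) = 133784560 possible draws.
By inclusion-exclusion on the complements, draws missing all kings or all aces: C(48,7) + C(48,7) − C(44,7) = 73629072 + 73629072 − 38320568 = 108937576.
So draws with at least one of each: 133784560 − 108937576 = 24846984, probability 24846984/133784560 = 3105873/16723070.

3105873/16723070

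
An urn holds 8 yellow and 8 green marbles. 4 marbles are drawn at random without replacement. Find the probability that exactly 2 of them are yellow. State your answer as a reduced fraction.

Total number of selections: C(16,4) = 1820.
Selections with exactly 2 yellow: choose 2 of the 8 yellow and 2 of the 8 green, C(8,2)·C(8,2) = 28·28 = 784.
Probability = 784/1820 = 28/65.

28/65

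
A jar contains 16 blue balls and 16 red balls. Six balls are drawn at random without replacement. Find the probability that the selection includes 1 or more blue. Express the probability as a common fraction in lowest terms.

Total selections: C(32,6) = 906192.
The complement is all 6 are red: C(16,6) = 8008.
Probability = 1 − 8008/906192 = 898184/906192 = 16039/16182.

16039/16182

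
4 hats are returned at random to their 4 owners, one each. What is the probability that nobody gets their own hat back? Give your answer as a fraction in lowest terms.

There are 4! = 24 assignments.
By inclusion-exclusion, assignments with no fixed points: C(4,0)·4! − C(4,1)·3! + C(4,2)·2! − C(4,3)·1! + C(4,4)·0! = 9.
Probability = 9/24 = 3/8.

3/8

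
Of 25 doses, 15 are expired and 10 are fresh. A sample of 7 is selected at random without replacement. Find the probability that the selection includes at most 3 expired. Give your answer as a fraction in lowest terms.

Total selections: C(25,7) = 480700.
Favorable selections (at most 3 expired): C(15,0)·C(10,7) + C(15,1)·C(10,6) + C(15,2)·C(10,5) + C(15,3)·C(10,4) = 120 + 3150 + 26460 + 95550 = 125280.
Probability = 125280/480700 = 6264/24035.

6264/24035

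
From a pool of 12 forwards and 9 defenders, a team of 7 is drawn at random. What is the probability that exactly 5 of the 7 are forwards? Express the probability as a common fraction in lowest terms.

Total number of selections: C(21,7) = 116280.
Selections with exactly 5 forwards: choose 5 of the 12 forwards and 2 of the 9 defenders, C(12,5)·C(9,2) = 792·36 = 28512.
Probability = 28512/116280 = 396/1615.

396/1615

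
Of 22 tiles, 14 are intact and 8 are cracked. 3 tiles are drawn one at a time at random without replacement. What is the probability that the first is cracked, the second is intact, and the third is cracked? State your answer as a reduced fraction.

Multiply the conditional probabilities at each draw: 8/22 · 14/21 · 7/20 = 784/9240 = 14/165.

14/165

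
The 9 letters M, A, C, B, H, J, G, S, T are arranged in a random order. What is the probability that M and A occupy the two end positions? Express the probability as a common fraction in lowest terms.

1/36

There are 9! = 362880 arrangements.
Place M and A at the ends in 2 ways, arrange the remaining 7 in 7! = 5040 ways: 2·5040 = 10080.
Probability = 10080/362880 = 1/36.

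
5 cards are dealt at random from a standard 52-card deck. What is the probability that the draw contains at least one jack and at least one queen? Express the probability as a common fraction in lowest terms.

6509/64974

There are C(52,5) = 2598960 possible draws.
By inclusion-exclusion on the complements, draws missing all jacks or all queens: C(48,5) + C(48,5) − C(44,5) = 1712304 + 1712304 − 1086008 = 2338600.
So draws with at least one of each: 2598960 − 2338600 = 260360, probability 260360/2598960 = 6509/64974.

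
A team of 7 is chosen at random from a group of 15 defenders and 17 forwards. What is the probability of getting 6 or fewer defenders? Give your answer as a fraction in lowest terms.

28713/28768

Total selections: C(32,7) = 3365856.
The complement is exactly 7 defenders: C(15,7)·C(17,0) = 6435.
Probability = 1 − 6435/3365856 = 3359421/3365856 = 28713/28768.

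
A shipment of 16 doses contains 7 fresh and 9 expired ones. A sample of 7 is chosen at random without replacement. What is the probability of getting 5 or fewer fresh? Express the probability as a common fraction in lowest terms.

There are C(16,7) = 11440 ways to choose the 7.
Favorable selections (5 or fewer fresh): C(7,0)·C(9,7) + C(7,1)·C(9,6) + C(7,2)·C(9,5) + C(7,3)·C(9,4) + C(7,4)·C(9,3) + C(7,5)·C(9,2) = 36 + 588 + 2646 + 4410 + 2940 + 756 = 11376.
Probability = 11376/11440 = 711/715.

711/715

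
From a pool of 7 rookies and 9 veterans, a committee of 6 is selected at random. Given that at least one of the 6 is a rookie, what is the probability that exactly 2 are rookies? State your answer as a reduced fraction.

Work in counts. Selections with at least one rookie: C(16,6) − C(9,6) = 8008 − 84 = 7924.
Of those, selections where exactly 2 are rookies: C(7,2)·C(9,4) = 21·126 = 2646.
Conditional probability = 2646/7924 = 189/566.

189/566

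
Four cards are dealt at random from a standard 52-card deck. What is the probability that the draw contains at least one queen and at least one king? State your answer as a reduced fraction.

There are C(52,4) = 270725 possible draws.
By inclusion-exclusion on the complements, draws missing all queens or all kings: C(48,4) + C(48,4) − C(44,4) = 194580 + 194580 − 135751 = 253409.
So draws with at least one of each: 270725 − 253409 = 17316, probability 17316/270725 = 1332/20825.

1332/20825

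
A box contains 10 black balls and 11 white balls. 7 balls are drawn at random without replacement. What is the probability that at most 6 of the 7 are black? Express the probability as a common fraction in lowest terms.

968/969

There are C(21,7) = 116280 ways to choose the 7.
The complement is exactly 7 black: C(10,7)·C(11,0) = 120.
Probability = 1 − 120/116280 = 116160/116280 = 968/969.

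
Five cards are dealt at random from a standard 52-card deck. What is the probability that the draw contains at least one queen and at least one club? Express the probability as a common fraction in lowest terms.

There are C(52,5) = 2598960 possible draws.
By inclusion-exclusion on the complements, draws missing all queens or all clubs: C(48,5) + C(39,5) − C(36,5) = 1712304 + 575757 − 376992 = 1911069.
So draws with at least one of each: 2598960 − 1911069 = 687891, probability 687891/2598960 = 229297/866320.

229297/866320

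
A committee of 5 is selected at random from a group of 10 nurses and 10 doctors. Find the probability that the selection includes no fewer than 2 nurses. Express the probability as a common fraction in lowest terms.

274/323

Total selections: C(20,5) = 15504.
Favorable selections (no fewer than 2 nurses): C(10,2)·C(10,3) + C(10,3)·C(10,2) + C(10,4)·C(10,1) + C(10,5)·C(10,0) = 5400 + 5400 + 2100 + 252 = 13152.
Probability = 13152/15504 = 274/323.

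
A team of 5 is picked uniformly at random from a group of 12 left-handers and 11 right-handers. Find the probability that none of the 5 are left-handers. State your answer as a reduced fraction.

There are C(23,5) = 33649 possible selections.
Selections with no left-handers (all right-handers): C(11,5) = 462.
Probability = 462/33649 = 6/437.

6/437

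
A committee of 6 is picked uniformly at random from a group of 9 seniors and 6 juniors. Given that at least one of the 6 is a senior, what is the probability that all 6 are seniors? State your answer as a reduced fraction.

7/417

Work in counts. Selections with at least one senior: C(15,6) − C(6,6) = 5005 − 1 = 5004.
Of those, selections where all 6 are seniors: C(9,6) = 84.
Conditional probability = 84/5004 = 7/417.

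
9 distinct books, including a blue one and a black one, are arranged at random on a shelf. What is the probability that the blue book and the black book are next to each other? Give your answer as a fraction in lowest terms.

There are 9! = 362880 arrangements.
Treat the blue book and the black book as a block: 8! arrangements of the blocks × 2 orders within the block = 2·40320 = 80640.
Probability = 80640/362880 = 2/9.

2/9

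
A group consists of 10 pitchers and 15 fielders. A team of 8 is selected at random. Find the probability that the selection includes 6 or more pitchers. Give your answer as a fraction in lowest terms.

There are C(25,8) = 1081575 ways to choose the 8.
Favorable selections (6 or more pitchers): C(10,6)·C(15,2) + C(10,7)·C(15,1) + C(10,8)·C(15,0) = 22050 + 1800 + 45 = 23895.
Probability = 23895/1081575 = 531/24035.

531/24035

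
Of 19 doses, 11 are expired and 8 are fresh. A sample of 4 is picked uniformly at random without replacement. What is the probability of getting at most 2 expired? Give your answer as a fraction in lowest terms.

There are C(19,4) = 3876 ways to choose the 4.
Count the complement (more than 2 expired): C(11,3)·C(8,1) + C(11,4)·C(8,0) = 1320 + 330 = 1650.
Probability = 1 − 1650/3876 = 2226/3876 = 371/646.

371/646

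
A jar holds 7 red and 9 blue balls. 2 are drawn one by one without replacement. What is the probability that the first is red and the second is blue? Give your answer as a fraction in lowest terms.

Multiply the conditional probabilities at each draw: 7/16 · 9/15 = 63/240 = 21/80.

21/80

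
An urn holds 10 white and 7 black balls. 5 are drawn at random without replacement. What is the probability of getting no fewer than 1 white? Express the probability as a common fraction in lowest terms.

881/884

Total selections: C(17,5) = 6188.
The complement is all 5 are black: C(7,5) = 21.
Probability = 1 − 21/6188 = 6167/6188 = 881/884.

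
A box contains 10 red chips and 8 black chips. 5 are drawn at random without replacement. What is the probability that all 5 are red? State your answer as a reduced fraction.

There are C(18,5) = 8568 possible selections.
Selections with all red: C(10,5) = 252.
Probability = 252/8568 = 1/34.

1/34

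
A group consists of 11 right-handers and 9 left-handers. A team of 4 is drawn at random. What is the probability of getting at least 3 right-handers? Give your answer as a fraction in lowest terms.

Total selections: C(20,4) = 4845.
Favorable selections (at least 3 right-handers): C(11,3)·C(9,1) + C(11,4)·C(9,0) = 1485 + 330 = 1815.
Probability = 1815/4845 = 121/323.

121/323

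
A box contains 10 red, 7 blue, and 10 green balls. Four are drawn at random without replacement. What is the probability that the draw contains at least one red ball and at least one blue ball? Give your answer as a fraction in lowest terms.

2107/3510

There are C(27,4) = 17550 possible draws.
By inclusion-exclusion on the complements, draws missing all red or all blue: C(17,4) + C(20,4) − C(10,4) = 2380 + 4845 − 210 = 7015.
So draws with at least one of each: 17550 − 7015 = 10535, probability 10535/17550 = 2107/3510.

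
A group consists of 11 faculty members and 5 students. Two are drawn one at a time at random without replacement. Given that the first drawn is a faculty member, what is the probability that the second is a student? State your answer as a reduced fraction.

After removing one faculty member, 15 remain: 10 faculty members and 5 students.
So the probability the next is a student is 5/15 = 1/3.

1/3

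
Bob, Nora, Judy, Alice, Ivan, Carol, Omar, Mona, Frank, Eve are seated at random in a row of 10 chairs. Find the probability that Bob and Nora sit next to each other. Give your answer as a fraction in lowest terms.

There are 10! = 3628800 arrangements.
Treat Bob and Nora as a block: 9! arrangements of the blocks × 2 orders within the block = 2·362880 = 725760.
Probability = 725760/3628800 = 1/5.

1/5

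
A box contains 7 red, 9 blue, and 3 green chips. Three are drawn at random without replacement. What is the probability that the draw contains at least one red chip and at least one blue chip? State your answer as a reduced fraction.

There are C(19,3) = 969 possible draws.
By inclusion-exclusion on the complements, draws missing all red or all blue: C(12,3) + C(10,3) − C(3,3) = 220 + 120 − 1 = 339.
So draws with at least one of each: 969 − 339 = 630, probability 630/969 = 210/323.

210/323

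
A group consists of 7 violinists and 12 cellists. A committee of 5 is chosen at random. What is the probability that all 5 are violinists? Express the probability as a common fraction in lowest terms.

There are C(19,5) = 11628 possible selections.
Selections with all violinists: C(7,5) = 21.
Probability = 21/11628 = 7/3876.

7/3876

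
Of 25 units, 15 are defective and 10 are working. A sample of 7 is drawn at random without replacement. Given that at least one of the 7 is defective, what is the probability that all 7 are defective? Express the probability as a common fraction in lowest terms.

Work in counts. Selections with at least one defective: C(25,7) − C(10,7) = 480700 − 120 = 480580.
Of those, selections where all 7 are defective: C(15,7) = 6435.
Conditional probability = 6435/480580 = 1287/96116.

1287/96116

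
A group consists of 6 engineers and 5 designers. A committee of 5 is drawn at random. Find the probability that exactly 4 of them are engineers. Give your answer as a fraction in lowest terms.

The sample space is all 5-subsets of the 11: C(11,5) = 462.
Selections with exactly 4 engineers: choose 4 of the 6 engineers and 1 of the 5 designers, C(6,4)·C(5,1) = 15·5 = 75.
Probability = 75/462 = 25/154.

25/154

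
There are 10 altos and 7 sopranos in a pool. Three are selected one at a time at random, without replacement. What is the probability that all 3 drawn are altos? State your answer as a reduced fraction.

Multiply the conditional probabilities at each draw: 10/17 · 9/16 · 8/15 = 720/4080 = 3/17.

3/17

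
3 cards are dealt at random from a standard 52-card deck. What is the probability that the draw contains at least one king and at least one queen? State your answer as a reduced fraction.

188/5525

There are C(52,3) = 22100 possible draws.
By inclusion-exclusion on the complements, draws missing all kings or all queens: C(48,3) + C(48,3) − C(44,3) = 17296 + 17296 − 13244 = 21348.
So draws with at least one of each: 22100 − 21348 = 752, probability 752/22100 = 188/5525.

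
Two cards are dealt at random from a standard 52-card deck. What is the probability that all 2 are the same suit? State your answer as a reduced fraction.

There are C(52,2) = 1326 possible 2-card hands.
Hands of one suit: 4 suits × C(13,2) = 4·78 = 312.
Probability = 312/1326 = 4/17.

4/17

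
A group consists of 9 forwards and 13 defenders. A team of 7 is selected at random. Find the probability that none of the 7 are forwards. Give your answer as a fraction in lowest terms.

13/1292

There are C(22,7) = 170544 possible selections.
Selections with no forwards (all defenders): C(13,7) = 1716.
Probability = 1716/170544 = 13/1292.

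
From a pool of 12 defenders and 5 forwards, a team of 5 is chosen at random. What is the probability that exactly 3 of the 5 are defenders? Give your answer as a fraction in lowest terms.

550/1547

There are C(17,5) = 6188 ways to choose 5 from 17.
Selections with exactly 3 defenders: choose 3 of the 12 defenders and 2 of the 5 forwards, C(12,3)·C(5,2) = 220·10 = 2200.
Probability = 2200/6188 = 550/1547.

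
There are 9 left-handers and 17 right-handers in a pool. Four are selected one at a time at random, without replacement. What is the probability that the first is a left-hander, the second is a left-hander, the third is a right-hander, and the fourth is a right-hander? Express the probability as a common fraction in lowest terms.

Multiply the conditional probabilities at each draw: 9/26 · 8/25 · 17/24 · 16/23 = 19584/358800 = 408/7475.

408/7475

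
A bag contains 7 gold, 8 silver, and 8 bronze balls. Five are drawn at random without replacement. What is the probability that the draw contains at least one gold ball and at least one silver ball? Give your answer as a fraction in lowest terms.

18/23

There are C(23,5) = 33649 possible draws.
By inclusion-exclusion on the complements, draws missing all gold or all silver: C(16,5) + C(15,5) − C(8,5) = 4368 + 3003 − 56 = 7315.
So draws with at least one of each: 33649 − 7315 = 26334, probability 26334/33649 = 18/23.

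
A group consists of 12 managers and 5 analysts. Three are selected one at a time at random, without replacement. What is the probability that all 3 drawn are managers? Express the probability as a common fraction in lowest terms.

Multiply the conditional probabilities at each draw: 12/17 · 11/16 · 10/15 = 1320/4080 = 11/34.

11/34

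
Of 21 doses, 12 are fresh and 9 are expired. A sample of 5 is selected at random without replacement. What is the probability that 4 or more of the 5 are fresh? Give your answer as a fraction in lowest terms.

583/2261

Total selections: C(21,5) = 20349.
Favorable selections (4 or more fresh): C(12,4)·C(9,1) + C(12,5)·C(9,0) = 4455 + 792 = 5247.
Probability = 5247/20349 = 583/2261.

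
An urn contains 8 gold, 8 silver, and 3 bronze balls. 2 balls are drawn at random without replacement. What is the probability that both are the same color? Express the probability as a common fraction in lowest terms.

59/171

There are C(19,2) = 171 ways to draw 2 balls.
All same color: C(8,2) + C(8,2) + C(3,2) = 28 + 28 + 3 = 59.
Probability = 59/171.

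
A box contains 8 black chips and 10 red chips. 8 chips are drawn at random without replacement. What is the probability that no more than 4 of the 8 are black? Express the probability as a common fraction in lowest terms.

11899/14586

Total selections: C(18,8) = 43758.
Favorable selections (no more than 4 black): C(8,0)·C(10,8) + C(8,1)·C(10,7) + C(8,2)·C(10,6) + C(8,3)·C(10,5) + C(8,4)·C(10,4) = 45 + 960 + 5880 + 14112 + 14700 = 35697.
Probability = 35697/43758 = 11899/14586.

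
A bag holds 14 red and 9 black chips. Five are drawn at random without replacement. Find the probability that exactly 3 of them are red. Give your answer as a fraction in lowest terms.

There are C(23,5) = 33649 ways to choose 5 from 23.
Selections with exactly 3 red: choose 3 of the 14 red and 2 of the 9 black, C(14,3)·C(9,2) = 364·36 = 13104.
Probability = 13104/33649 = 1872/4807.

1872/4807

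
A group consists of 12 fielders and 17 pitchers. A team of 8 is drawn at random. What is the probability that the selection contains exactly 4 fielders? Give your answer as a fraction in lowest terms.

There are C(29,8) = 4292145 ways to choose 8 from 29.
Selections with exactly 4 fielders: choose 4 of the 12 fielders and 4 of the 17 pitchers, C(12,4)·C(17,4) = 495·2380 = 1178100.
Probability = 1178100/4292145 = 2380/8671.

2380/8671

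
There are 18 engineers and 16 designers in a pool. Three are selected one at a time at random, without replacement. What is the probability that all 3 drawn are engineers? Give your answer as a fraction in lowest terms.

Multiply the conditional probabilities at each draw: 18/34 · 17/33 · 16/32 = 4896/35904 = 3/22.

3/22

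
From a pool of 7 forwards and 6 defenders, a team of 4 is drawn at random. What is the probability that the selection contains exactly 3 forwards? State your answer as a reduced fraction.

42/143

Total number of selections: C(13,4) = 715.
Selections with exactly 3 forwards: choose 3 of the 7 forwards and 1 of the 6 defenders, C(7,3)·C(6,1) = 35·6 = 210.
Probability = 210/715 = 42/143.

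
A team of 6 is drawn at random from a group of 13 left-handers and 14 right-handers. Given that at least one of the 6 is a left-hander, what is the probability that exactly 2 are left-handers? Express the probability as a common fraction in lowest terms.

Work in counts. Selections with at least one left-hander: C(27,6) − C(14,6) = 296010 − 3003 = 293007.
Of those, selections where exactly 2 are left-handers: C(13,2)·C(14,4) = 78·1001 = 78078.
Conditional probability = 78078/293007 = 182/683.

182/683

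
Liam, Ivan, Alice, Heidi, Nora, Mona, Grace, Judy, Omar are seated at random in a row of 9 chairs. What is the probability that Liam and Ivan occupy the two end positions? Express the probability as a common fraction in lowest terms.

There are 9! = 362880 arrangements.
Place Liam and Ivan at the ends in 2 ways, arrange the remaining 7 in 7! = 5040 ways: 2·5040 = 10080.
Probability = 10080/362880 = 1/36.

1/36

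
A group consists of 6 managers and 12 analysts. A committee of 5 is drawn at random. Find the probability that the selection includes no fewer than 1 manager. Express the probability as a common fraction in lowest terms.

108/119

There are C(18,5) = 8568 ways to choose the 5.
The complement is all 5 are analysts: C(12,5) = 792.
Probability = 1 − 792/8568 = 7776/8568 = 108/119.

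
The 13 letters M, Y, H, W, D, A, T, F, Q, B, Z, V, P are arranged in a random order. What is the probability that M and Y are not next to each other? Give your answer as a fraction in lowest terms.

11/13

There are 13! = 6227020800 arrangements.
Arrangements with M and Y adjacent: 2·12! = 958003200.
So not adjacent: 6227020800 − 958003200 = 5269017600, probability 5269017600/6227020800 = 11/13.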